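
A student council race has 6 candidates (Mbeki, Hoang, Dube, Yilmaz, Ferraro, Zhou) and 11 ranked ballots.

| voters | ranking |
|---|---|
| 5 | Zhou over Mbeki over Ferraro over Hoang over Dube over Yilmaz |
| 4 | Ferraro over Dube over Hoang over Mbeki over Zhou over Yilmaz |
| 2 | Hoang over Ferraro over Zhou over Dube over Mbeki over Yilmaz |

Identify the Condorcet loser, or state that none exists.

Yilmaz

Head-to-head results (11 voters):
Mbeki vs Hoang: Hoang wins 6–5.
Mbeki vs Dube: 5 to 6, Dube.
Mbeki vs Yilmaz: Mbeki preferred on 5+4+2 = 11 ballots; Mbeki wins 11–0.
Mbeki vs Ferraro: 5 to 6, Ferraro.
Mbeki vs Zhou: Mbeki is ranked higher on 4 ballots, Zhou on 7. Zhou wins 7–4.
Hoang vs Dube: 7 to 4, Hoang.
Hoang–Yilmaz: Hoang 11–0.
Hoang vs Ferraro: Hoang preferred on 2 ballots; Ferraro wins 9–2.
Hoang vs Zhou: Hoang, 6–5.
Dube vs Yilmaz: Dube is ranked higher on 5+4+2 = 11 ballots, Yilmaz on 0. Dube wins 11–0.
Dube–Ferraro: Ferraro 11–0.
Dube vs Zhou: Dube preferred on 4 ballots; Zhou wins 7–4.
Yilmaz vs Ferraro: Yilmaz preferred on 0 ballots; Ferraro wins 11–0.
Yilmaz vs Zhou: Zhou, 11–0.
Ferraro–Zhou: Ferraro 6–5.
Yilmaz is beaten in every head-to-head and is the Condorcet loser.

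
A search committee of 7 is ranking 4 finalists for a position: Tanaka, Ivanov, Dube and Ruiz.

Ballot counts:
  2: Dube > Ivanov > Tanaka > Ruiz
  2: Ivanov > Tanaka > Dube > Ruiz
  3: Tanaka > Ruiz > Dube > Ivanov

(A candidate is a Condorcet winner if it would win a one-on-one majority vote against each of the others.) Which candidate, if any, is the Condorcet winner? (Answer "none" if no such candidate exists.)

Check each pair by majority over 7 ballots:
Tanaka vs Ivanov: Ivanov wins 4–3.
Tanaka–Dube: Tanaka 5–2.
Tanaka–Ruiz: Tanaka 7–0.
Ivanov vs Dube: Dube, 5–2.
Ivanov vs Ruiz: Ivanov wins 4–3.
Dube vs Ruiz: Dube, 4–3.
Each candidate drops at least one matchup (Tanaka loses to Ivanov; Ivanov loses to Dube; Dube loses to Tanaka; Ruiz loses to Tanaka); the cycle Tanaka beats Dube beats Ivanov beats Tanaka rules out a Condorcet winner.

none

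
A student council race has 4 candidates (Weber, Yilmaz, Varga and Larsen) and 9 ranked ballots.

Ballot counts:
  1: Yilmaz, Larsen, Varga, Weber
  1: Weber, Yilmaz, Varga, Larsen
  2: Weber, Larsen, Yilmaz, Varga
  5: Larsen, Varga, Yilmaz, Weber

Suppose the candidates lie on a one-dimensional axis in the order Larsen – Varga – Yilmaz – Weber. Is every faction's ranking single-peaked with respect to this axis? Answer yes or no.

Axis positions: Larsen=1, Varga=2, Yilmaz=3, Weber=4.
Faction 1: ranking walks positions 3-1-2-4; Larsen is ranked above Varga even though Varga lies between Larsen and the peak Yilmaz on the axis — preferences dip and rise again. Not single-peaked.
Faction 2 (peak Weber at position 4): ranking walks positions 4-3-2-1, expanding outward from the peak — single-peaked.
Faction 3: ranking walks positions 4-1-3-2; Larsen is ranked above Yilmaz even though Yilmaz lies between Larsen and the peak Weber on the axis — preferences dip and rise again. Not single-peaked.
Faction 4 (peak Larsen at position 1): ranking walks positions 1-2-3-4, expanding outward from the peak — single-peaked.
Faction 1 violates single-peakedness, so the profile is not single-peaked on this axis.

no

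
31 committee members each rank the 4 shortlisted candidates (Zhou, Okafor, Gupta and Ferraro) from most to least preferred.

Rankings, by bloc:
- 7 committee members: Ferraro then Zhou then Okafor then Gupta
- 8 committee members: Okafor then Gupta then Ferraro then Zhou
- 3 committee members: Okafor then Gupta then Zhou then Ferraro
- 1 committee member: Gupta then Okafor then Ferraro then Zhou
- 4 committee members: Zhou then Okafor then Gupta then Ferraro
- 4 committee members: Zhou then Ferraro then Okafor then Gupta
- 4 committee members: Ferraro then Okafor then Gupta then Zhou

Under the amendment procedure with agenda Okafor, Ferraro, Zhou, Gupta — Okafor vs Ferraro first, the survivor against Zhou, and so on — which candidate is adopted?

Okafor

Round 1: Okafor vs Ferraro — 16–15, Okafor advances.
Round 2: Okafor vs Zhou — 16–15, Okafor advances.
Round 3: Okafor vs Gupta — 30–1, Okafor advances.
The agenda winner is Okafor.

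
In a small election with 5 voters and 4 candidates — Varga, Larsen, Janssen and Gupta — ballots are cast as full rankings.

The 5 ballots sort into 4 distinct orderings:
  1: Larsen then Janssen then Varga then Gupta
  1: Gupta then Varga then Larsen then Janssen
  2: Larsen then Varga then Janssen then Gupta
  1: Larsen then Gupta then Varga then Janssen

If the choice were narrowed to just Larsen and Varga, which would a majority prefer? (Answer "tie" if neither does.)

Larsen

Ballots ranking Larsen above Varga: 1 + 2 + 1 = 4.
Ballots ranking Varga above Larsen: 5 − 4 = 1.
Larsen wins the head-to-head 4–1.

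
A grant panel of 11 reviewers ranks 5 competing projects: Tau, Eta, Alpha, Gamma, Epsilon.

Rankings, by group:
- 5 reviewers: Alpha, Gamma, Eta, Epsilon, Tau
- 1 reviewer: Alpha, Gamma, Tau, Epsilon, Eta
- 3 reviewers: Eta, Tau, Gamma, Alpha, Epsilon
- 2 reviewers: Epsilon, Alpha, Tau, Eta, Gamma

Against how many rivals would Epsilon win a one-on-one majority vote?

1

Epsilon against each rival (11 reviewers):
Epsilon–Tau: Epsilon 7–4.
Epsilon vs Eta: 3 to 8, Eta.
Epsilon vs Alpha: Alpha wins 9–2.
Epsilon vs Gamma: Epsilon preferred on 2 ballots; Gamma wins 9–2.
Epsilon beats Tau; loses to Eta, Alpha, Gamma — 1 pairwise win.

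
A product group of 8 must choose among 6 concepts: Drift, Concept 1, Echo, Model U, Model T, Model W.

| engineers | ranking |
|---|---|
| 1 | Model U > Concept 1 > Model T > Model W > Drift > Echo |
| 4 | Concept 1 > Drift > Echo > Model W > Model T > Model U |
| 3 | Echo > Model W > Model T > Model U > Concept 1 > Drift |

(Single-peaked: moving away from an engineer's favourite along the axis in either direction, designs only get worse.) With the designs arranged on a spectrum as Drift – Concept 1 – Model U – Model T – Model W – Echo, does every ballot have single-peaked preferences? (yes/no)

no

Axis positions: Drift=1, Concept 1=2, Model U=3, Model T=4, Model W=5, Echo=6.
Ballot type 1 (peak Model U at position 3): ranking walks positions 3-2-4-5-1-6, expanding outward from the peak — single-peaked.
Ballot type 2: ranking walks positions 2-1-6-5-4-3; Echo is ranked above Model U even though Model U lies between Echo and the peak Concept 1 on the axis — preferences dip and rise again. Not single-peaked.
Ballot type 3 (peak Echo at position 6): ranking walks positions 6-5-4-3-2-1, expanding outward from the peak — single-peaked.
Ballot type 2 violates single-peakedness, so the profile is not single-peaked on this axis.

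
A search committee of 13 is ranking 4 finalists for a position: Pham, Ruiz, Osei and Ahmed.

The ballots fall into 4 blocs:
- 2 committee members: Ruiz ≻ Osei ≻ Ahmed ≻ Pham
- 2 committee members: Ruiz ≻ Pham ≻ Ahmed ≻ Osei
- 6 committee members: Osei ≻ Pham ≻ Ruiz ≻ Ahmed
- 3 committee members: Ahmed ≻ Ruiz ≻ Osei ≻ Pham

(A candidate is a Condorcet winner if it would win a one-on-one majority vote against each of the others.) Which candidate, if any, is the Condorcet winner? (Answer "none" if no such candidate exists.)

Pairwise majorities:
Pham–Ruiz: Ruiz 7–6.
Pham vs Osei: Osei wins 11–2.
Pham–Ahmed: Pham 8–5.
Ruiz vs Osei: Ruiz, 7–6.
Ruiz–Ahmed: Ruiz 10–3.
Osei vs Ahmed: Osei, 8–5.
Only Ruiz has no losses; Ruiz is the Condorcet winner.

Ruiz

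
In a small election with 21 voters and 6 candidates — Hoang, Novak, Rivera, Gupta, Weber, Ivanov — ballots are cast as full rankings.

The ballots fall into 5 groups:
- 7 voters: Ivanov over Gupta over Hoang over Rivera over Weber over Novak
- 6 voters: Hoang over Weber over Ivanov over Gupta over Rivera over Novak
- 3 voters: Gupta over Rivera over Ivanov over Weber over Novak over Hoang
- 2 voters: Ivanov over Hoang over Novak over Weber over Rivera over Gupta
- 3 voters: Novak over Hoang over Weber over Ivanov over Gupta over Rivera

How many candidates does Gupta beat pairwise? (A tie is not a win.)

2

Gupta against each rival (21 voters):
Gupta vs Hoang: 10 to 11, Hoang.
Gupta–Novak: Gupta 16–5.
Gupta vs Rivera: 7+6+3+3 = 19 for Gupta, 2 for Rivera — Gupta by 19–2.
Gupta vs Weber: Gupta preferred on 7+3 = 10 ballots; Weber wins 11–10.
Gupta–Ivanov: Ivanov 18–3.
Gupta beats Novak, Rivera; loses to Hoang, Weber, Ivanov — 2 pairwise wins.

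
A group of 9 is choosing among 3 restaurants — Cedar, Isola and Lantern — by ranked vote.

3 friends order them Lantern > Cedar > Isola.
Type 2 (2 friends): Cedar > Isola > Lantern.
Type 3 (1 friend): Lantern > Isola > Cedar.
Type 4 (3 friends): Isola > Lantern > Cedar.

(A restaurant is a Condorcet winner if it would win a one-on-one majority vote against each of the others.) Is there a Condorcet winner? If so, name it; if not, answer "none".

none

Head-to-head results (9 friends):
Cedar vs Isola: Cedar is ranked higher on 3+2 = 5 ballots, Isola on 4. Cedar wins 5–4.
Cedar vs Lantern: Lantern wins 7–2.
Isola–Lantern: Isola 5–4.
Every restaurant loses at least once (Cedar loses to Lantern; Isola loses to Cedar; Lantern loses to Isola). The majority relation contains the cycle Cedar beats Isola beats Lantern beats Cedar, so there is no Condorcet winner.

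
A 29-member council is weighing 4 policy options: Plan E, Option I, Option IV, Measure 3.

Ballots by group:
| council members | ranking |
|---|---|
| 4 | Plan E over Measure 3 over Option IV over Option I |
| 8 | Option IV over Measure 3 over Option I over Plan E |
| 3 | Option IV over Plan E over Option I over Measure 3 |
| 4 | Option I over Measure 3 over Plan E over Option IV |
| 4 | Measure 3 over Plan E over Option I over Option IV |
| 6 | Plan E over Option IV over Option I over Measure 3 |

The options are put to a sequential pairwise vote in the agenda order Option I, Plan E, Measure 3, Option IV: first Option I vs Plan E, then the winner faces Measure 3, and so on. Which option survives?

Round 1: Option I vs Plan E — 12–17, Plan E advances.
Round 2: Plan E vs Measure 3 — 13–16, Measure 3 advances.
Round 3: Measure 3 vs Option IV — 12–17, Option IV advances.
The agenda winner is Option IV.

Option IV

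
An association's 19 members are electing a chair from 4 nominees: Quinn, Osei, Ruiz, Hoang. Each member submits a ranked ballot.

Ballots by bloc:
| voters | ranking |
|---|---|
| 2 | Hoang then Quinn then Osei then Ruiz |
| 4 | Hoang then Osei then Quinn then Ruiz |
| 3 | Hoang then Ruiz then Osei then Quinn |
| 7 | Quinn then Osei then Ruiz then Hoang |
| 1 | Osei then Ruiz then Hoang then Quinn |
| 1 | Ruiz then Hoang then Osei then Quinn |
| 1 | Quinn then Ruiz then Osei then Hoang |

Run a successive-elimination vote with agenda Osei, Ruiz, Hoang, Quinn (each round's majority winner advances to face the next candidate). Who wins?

Round 1: Osei vs Ruiz — 14–5, Osei advances.
Round 2: Osei vs Hoang — 9–10, Hoang advances.
Round 3: Hoang vs Quinn — 11–8, Hoang advances.
The agenda winner is Hoang.

Hoang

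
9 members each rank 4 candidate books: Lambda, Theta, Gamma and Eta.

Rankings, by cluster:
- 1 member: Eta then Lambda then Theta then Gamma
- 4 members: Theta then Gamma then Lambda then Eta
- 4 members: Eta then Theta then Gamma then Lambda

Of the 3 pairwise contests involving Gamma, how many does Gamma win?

Gamma against each rival (9 members):
Gamma vs Lambda: Gamma preferred on 4+4 = 8 ballots; Gamma wins 8–1.
Gamma vs Theta: Gamma preferred on 0 ballots; Theta wins 9–0.
Gamma vs Eta: Eta, 5–4.
Gamma beats Lambda; loses to Theta, Eta — 1 pairwise win.

1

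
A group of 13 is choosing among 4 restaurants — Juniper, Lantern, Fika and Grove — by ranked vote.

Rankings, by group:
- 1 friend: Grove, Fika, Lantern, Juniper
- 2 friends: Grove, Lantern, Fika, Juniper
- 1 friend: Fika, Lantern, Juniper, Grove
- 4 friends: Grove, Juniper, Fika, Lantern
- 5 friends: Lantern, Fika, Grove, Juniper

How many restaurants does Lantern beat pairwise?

Lantern against each rival (13 friends):
Lantern–Juniper: Lantern 9–4.
Lantern vs Fika: 2+5 = 7 for Lantern, 6 for Fika — Lantern by 7–6.
Lantern vs Grove: Grove, 7–6.
Lantern beats Juniper, Fika; loses to Grove — 2 pairwise wins.

2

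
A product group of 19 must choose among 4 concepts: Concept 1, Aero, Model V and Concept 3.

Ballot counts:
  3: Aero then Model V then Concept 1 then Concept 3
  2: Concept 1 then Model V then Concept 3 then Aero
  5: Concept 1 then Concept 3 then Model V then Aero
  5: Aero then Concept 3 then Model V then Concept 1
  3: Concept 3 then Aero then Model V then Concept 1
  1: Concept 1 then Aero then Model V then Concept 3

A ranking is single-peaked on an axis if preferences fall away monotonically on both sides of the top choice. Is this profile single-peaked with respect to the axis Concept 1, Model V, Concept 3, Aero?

no

Axis positions: Concept 1=1, Model V=2, Concept 3=3, Aero=4.
Faction 1: ranking walks positions 4-2-1-3; Model V is ranked above Concept 3 even though Concept 3 lies between Model V and the peak Aero on the axis — preferences dip and rise again. Not single-peaked.
Faction 2 (peak Concept 1 at position 1): ranking walks positions 1-2-3-4, expanding outward from the peak — single-peaked.
Faction 3: ranking walks positions 1-3-2-4; Concept 3 is ranked above Model V even though Model V lies between Concept 3 and the peak Concept 1 on the axis — preferences dip and rise again. Not single-peaked.
Faction 4 (peak Aero at position 4): ranking walks positions 4-3-2-1, expanding outward from the peak — single-peaked.
Faction 5 (peak Concept 3 at position 3): ranking walks positions 3-4-2-1, expanding outward from the peak — single-peaked.
Faction 6: ranking walks positions 1-4-2-3; Aero is ranked above Model V even though Model V lies between Aero and the peak Concept 1 on the axis — preferences dip and rise again. Not single-peaked.
Faction 1 violates single-peakedness, so the profile is not single-peaked on this axis.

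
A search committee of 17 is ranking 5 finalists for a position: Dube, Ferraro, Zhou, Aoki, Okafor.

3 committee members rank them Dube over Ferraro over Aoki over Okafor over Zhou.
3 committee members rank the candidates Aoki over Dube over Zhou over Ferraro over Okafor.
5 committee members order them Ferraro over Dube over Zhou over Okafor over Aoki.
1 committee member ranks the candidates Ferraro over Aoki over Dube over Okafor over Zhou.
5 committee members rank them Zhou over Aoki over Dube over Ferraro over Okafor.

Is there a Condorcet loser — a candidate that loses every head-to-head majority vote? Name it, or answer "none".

Okafor

Head-to-head results (17 committee members):
Dube vs Ferraro: Dube is ranked higher on 3+3+5 = 11 ballots, Ferraro on 6. Dube wins 11–6.
Dube vs Zhou: Dube is ranked higher on 3+3+5+1 = 12 ballots, Zhou on 5. Dube wins 12–5.
Dube vs Aoki: Dube is ranked higher on 3+5 = 8 ballots, Aoki on 9. Aoki wins 9–8.
Dube vs Okafor: Dube wins 17–0.
Ferraro vs Zhou: Ferraro wins 9–8.
Ferraro vs Aoki: Ferraro, 9–8.
Ferraro vs Okafor: Ferraro preferred on 3+3+5+1+5 = 17 ballots; Ferraro wins 17–0.
Zhou vs Aoki: Zhou, 10–7.
Zhou vs Okafor: 13 to 4, Zhou.
Aoki vs Okafor: 12 to 5, Aoki.
Okafor is beaten in every head-to-head and is the Condorcet loser.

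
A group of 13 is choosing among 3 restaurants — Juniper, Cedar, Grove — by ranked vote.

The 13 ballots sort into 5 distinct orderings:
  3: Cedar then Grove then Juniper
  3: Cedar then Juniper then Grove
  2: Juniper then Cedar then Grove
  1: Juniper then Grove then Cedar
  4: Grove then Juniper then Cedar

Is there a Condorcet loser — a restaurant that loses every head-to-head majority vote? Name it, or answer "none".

Head-to-head results (13 friends):
Juniper vs Cedar: Juniper is ranked higher on 2+1+4 = 7 ballots, Cedar on 6. Juniper wins 7–6.
Juniper vs Grove: Grove, 7–6.
Cedar vs Grove: Cedar wins 8–5.
Every restaurant wins at least one matchup (Juniper beats Cedar; Cedar beats Grove; Grove beats Juniper), so there is no Condorcet loser.

none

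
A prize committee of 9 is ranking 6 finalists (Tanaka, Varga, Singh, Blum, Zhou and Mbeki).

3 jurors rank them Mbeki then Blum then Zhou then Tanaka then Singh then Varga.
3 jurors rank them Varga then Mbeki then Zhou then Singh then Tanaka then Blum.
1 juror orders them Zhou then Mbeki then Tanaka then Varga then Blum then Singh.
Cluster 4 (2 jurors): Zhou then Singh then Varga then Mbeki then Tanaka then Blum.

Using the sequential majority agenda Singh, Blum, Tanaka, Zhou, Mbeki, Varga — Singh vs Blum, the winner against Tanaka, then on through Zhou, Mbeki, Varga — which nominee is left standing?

Varga

Round 1: Singh vs Blum — 5–4, Singh advances.
Round 2: Singh vs Tanaka — 5–4, Singh advances.
Round 3: Singh vs Zhou — 0–9, Zhou advances.
Round 4: Zhou vs Mbeki — 3–6, Mbeki advances.
Round 5: Mbeki vs Varga — 4–5, Varga advances.
Varga survives the agenda.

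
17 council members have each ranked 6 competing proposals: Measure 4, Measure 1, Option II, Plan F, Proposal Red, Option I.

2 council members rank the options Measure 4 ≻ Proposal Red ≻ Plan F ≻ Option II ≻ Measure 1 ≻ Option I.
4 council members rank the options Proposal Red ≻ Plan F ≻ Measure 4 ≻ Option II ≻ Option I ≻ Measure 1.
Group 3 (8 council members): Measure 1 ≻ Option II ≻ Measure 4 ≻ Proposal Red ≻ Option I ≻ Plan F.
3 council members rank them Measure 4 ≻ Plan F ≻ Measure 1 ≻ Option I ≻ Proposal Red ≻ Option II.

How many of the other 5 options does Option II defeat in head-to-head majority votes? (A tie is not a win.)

Option II against each rival (17 council members):
Option II vs Measure 4: Option II preferred on 8 ballots; Measure 4 wins 9–8.
Option II–Measure 1: Measure 1 11–6.
Option II vs Plan F: Option II preferred on 8 ballots; Plan F wins 9–8.
Option II vs Proposal Red: Proposal Red wins 9–8.
Option II vs Option I: 14 to 3, Option II.
Option II beats Option I; loses to Measure 4, Measure 1, Plan F, Proposal Red — 1 pairwise win.

1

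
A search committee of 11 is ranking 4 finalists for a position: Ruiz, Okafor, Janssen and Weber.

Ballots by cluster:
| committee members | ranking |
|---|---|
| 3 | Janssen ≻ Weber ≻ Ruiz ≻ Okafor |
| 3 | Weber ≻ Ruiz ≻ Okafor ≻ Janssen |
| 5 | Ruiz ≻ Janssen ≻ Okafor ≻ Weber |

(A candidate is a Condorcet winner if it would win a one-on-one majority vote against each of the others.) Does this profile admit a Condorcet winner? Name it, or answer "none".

Check each pair by majority over 11 ballots:
Ruiz vs Okafor: Ruiz, 11–0.
Ruiz vs Janssen: Ruiz, 8–3.
Ruiz–Weber: Weber 6–5.
Okafor–Janssen: Janssen 8–3.
Okafor–Weber: Weber 6–5.
Janssen vs Weber: Janssen, 8–3.
Each candidate drops at least one matchup (Ruiz loses to Weber; Okafor loses to Ruiz; Janssen loses to Ruiz; Weber loses to Janssen); the cycle Ruiz beats Janssen beats Weber beats Ruiz rules out a Condorcet winner.

none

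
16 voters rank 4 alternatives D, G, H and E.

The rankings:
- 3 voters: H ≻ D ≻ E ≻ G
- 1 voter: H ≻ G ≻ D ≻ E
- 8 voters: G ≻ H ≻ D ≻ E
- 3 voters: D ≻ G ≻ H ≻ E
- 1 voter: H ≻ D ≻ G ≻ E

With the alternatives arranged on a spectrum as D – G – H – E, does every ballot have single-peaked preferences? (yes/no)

Axis positions: D=1, G=2, H=3, E=4.
Faction 1: ranking walks positions 3-1-4-2; D is ranked above G even though G lies between D and the peak H on the axis — preferences dip and rise again. Not single-peaked.
Faction 2 (peak H at position 3): ranking walks positions 3-2-1-4, expanding outward from the peak — single-peaked.
Faction 3 (peak G at position 2): ranking walks positions 2-3-1-4, expanding outward from the peak — single-peaked.
Faction 4 (peak D at position 1): ranking walks positions 1-2-3-4, expanding outward from the peak — single-peaked.
Faction 5: ranking walks positions 3-1-2-4; D is ranked above G even though G lies between D and the peak H on the axis — preferences dip and rise again. Not single-peaked.
Faction 1 violates single-peakedness, so the profile is not single-peaked on this axis.

no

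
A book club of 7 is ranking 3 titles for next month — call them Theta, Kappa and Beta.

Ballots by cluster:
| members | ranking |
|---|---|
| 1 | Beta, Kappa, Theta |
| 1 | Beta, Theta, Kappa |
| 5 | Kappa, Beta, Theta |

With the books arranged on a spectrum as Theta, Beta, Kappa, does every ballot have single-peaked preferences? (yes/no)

yes

Axis positions: Theta=1, Beta=2, Kappa=3.
Cluster 1 (peak Beta at position 2): ranking walks positions 2-3-1, expanding outward from the peak — single-peaked.
Cluster 2 (peak Beta at position 2): ranking walks positions 2-1-3, expanding outward from the peak — single-peaked.
Cluster 3 (peak Kappa at position 3): ranking walks positions 3-2-1, expanding outward from the peak — single-peaked.
Every ranking is single-peaked on this axis.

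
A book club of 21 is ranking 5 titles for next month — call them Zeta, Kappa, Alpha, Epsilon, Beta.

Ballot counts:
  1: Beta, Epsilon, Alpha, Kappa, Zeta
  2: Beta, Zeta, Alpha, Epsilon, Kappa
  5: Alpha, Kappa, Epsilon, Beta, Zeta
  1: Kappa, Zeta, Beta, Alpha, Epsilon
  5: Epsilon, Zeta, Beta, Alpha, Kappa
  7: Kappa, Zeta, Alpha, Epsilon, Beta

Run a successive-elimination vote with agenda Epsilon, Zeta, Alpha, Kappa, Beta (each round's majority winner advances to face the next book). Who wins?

Round 1: Epsilon vs Zeta — 11–10, Epsilon advances.
Round 2: Epsilon vs Alpha — 6–15, Alpha advances.
Round 3: Alpha vs Kappa — 13–8, Alpha advances.
Round 4: Alpha vs Beta — 12–9, Alpha advances.
Alpha survives the agenda.

Alpha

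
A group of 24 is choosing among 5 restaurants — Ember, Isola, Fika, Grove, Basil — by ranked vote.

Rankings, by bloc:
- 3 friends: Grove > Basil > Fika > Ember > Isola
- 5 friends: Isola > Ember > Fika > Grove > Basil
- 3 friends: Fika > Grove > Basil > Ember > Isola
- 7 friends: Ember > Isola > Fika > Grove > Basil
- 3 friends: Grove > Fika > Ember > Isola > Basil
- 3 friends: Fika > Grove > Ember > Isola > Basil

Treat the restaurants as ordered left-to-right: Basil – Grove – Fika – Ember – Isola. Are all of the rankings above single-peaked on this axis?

yes

Axis positions: Basil=1, Grove=2, Fika=3, Ember=4, Isola=5.
Bloc 1 (peak Grove at position 2): ranking walks positions 2-1-3-4-5, expanding outward from the peak — single-peaked.
Bloc 2 (peak Isola at position 5): ranking walks positions 5-4-3-2-1, expanding outward from the peak — single-peaked.
Bloc 3 (peak Fika at position 3): ranking walks positions 3-2-1-4-5, expanding outward from the peak — single-peaked.
Bloc 4 (peak Ember at position 4): ranking walks positions 4-5-3-2-1, expanding outward from the peak — single-peaked.
Bloc 5 (peak Grove at position 2): ranking walks positions 2-3-4-5-1, expanding outward from the peak — single-peaked.
Bloc 6 (peak Fika at position 3): ranking walks positions 3-2-4-5-1, expanding outward from the peak — single-peaked.
Every ranking is single-peaked on this axis.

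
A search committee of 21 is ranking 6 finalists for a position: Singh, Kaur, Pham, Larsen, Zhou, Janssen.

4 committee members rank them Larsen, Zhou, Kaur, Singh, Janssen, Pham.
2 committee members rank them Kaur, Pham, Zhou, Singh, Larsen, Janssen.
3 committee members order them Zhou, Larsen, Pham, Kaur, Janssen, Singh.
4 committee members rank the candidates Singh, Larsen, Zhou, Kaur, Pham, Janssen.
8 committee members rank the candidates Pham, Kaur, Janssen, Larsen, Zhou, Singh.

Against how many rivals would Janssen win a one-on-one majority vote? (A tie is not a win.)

Janssen against each rival (21 committee members):
Janssen vs Singh: 3+8 = 11 for Janssen, 10 for Singh — Janssen by 11–10.
Janssen vs Kaur: Kaur, 21–0.
Janssen vs Pham: Janssen is ranked higher on 4 ballots, Pham on 17. Pham wins 17–4.
Janssen vs Larsen: Larsen wins 13–8.
Janssen vs Zhou: Janssen preferred on 8 ballots; Zhou wins 13–8.
Janssen beats Singh; loses to Kaur, Pham, Larsen, Zhou — 1 pairwise win.

1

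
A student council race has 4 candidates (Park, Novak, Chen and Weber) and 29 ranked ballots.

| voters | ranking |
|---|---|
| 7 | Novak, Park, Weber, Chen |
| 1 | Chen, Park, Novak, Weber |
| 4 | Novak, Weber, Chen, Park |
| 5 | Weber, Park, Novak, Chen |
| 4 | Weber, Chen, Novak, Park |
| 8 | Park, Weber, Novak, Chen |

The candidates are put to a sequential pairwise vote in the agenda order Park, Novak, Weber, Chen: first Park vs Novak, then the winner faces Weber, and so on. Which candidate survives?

Round 1: Park vs Novak — 14–15, Novak advances.
Round 2: Novak vs Weber — 12–17, Weber advances.
Round 3: Weber vs Chen — 28–1, Weber advances.
Weber survives the agenda.

Weber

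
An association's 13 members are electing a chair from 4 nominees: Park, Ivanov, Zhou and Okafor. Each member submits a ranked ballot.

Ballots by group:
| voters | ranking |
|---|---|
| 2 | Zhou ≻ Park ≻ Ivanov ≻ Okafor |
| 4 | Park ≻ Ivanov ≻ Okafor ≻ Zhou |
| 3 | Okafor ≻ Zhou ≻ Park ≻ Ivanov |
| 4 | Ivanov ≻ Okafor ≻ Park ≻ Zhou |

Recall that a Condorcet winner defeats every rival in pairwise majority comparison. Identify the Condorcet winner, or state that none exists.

Pairwise majorities:
Park vs Ivanov: Park, 9–4.
Park vs Zhou: Park is ranked higher on 4+4 = 8 ballots, Zhou on 5. Park wins 8–5.
Park vs Okafor: Okafor wins 7–6.
Ivanov vs Zhou: 8 to 5, Ivanov.
Ivanov vs Okafor: Ivanov wins 10–3.
Zhou vs Okafor: 2 for Zhou, 11 for Okafor — Okafor by 11–2.
Each candidate drops at least one matchup (Park loses to Okafor; Ivanov loses to Park; Zhou loses to Park; Okafor loses to Ivanov); the cycle Park > Ivanov > Okafor > Park rules out a Condorcet winner.

none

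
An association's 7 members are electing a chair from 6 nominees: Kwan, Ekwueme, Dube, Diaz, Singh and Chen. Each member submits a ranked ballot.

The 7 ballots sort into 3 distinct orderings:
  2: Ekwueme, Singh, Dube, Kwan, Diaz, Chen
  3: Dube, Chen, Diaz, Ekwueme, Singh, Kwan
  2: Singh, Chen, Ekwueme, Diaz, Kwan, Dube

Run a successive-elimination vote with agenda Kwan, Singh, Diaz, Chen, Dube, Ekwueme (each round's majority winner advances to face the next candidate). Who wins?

Ekwueme

Round 1: Kwan vs Singh — 0–7, Singh advances.
Round 2: Singh vs Diaz — 4–3, Singh advances.
Round 3: Singh vs Chen — 4–3, Singh advances.
Round 4: Singh vs Dube — 4–3, Singh advances.
Round 5: Singh vs Ekwueme — 2–5, Ekwueme advances.
The agenda winner is Ekwueme.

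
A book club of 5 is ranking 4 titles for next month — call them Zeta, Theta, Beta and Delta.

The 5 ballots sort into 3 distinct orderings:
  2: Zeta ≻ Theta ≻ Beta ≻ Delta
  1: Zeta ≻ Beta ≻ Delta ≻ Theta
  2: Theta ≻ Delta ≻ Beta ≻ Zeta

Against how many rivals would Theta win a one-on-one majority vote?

Theta against each rival (5 members):
Theta–Zeta: Zeta 3–2.
Theta vs Beta: Theta preferred on 2+2 = 4 ballots; Theta wins 4–1.
Theta vs Delta: 4 to 1, Theta.
Theta beats Beta, Delta; loses to Zeta — 2 pairwise wins.

2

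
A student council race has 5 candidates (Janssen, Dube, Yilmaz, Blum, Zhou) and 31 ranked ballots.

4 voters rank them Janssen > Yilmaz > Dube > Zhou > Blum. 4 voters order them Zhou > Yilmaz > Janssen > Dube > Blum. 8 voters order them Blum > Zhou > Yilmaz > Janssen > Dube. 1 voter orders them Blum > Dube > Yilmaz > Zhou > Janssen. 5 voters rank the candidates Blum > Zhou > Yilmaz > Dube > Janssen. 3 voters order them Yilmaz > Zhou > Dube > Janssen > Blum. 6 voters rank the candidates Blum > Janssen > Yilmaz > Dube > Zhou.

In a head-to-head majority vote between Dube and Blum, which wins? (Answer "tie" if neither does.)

Ballots ranking Dube above Blum: 4 + 4 + 3 = 11.
Ballots ranking Blum above Dube: 31 − 11 = 20.
Blum wins the head-to-head 20–11.

Blum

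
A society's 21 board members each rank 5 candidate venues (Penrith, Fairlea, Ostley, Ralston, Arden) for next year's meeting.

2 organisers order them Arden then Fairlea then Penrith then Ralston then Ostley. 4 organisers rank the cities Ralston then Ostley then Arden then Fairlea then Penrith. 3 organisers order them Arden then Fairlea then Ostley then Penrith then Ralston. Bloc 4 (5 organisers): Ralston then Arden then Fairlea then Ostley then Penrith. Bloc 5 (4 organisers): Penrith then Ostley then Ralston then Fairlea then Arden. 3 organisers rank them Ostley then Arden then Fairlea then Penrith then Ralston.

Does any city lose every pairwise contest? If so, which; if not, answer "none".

Head-to-head results (21 organisers):
Penrith vs Fairlea: Fairlea, 17–4.
Penrith vs Ostley: Penrith preferred on 2+4 = 6 ballots; Ostley wins 15–6.
Penrith vs Ralston: 2+3+4+3 = 12 for Penrith, 9 for Ralston — Penrith by 12–9.
Penrith vs Arden: Arden wins 17–4.
Fairlea–Ostley: Ostley 11–10.
Fairlea vs Ralston: Ralston, 13–8.
Fairlea–Arden: Arden 17–4.
Ostley vs Ralston: Ostley preferred on 3+4+3 = 10 ballots; Ralston wins 11–10.
Ostley–Arden: Ostley 11–10.
Ralston–Arden: Ralston 13–8.
No city is winless: Penrith beats Ralston; Fairlea beats Penrith; Ostley beats Penrith; Ralston beats Fairlea; Arden beats Penrith. There is no Condorcet loser.

none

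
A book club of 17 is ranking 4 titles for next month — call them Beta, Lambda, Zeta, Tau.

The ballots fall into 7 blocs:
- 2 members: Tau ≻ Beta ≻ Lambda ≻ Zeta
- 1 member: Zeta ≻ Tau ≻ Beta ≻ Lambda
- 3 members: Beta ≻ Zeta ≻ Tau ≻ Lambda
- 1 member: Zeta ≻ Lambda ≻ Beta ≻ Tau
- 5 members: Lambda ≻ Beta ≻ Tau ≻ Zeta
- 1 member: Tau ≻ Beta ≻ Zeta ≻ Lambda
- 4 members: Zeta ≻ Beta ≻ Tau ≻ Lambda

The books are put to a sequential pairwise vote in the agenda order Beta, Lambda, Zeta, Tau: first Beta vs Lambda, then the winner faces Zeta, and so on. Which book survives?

Beta

Round 1: Beta vs Lambda — 11–6, Beta advances.
Round 2: Beta vs Zeta — 11–6, Beta advances.
Round 3: Beta vs Tau — 13–4, Beta advances.
Beta survives the agenda.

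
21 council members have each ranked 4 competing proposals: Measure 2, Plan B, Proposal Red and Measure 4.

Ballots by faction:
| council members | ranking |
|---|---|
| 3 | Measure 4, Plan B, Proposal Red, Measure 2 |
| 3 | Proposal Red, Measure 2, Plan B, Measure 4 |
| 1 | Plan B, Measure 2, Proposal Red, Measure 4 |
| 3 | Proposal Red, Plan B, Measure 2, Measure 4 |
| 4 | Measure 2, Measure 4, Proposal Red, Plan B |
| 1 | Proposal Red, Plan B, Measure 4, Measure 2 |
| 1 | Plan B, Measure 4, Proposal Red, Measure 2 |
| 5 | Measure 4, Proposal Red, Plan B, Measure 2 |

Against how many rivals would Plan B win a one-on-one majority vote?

1

Plan B against each rival (21 council members):
Plan B vs Measure 2: 3+1+3+1+1+5 = 14 for Plan B, 7 for Measure 2 — Plan B by 14–7.
Plan B vs Proposal Red: Proposal Red, 16–5.
Plan B vs Measure 4: Plan B preferred on 3+1+3+1+1 = 9 ballots; Measure 4 wins 12–9.
Plan B beats Measure 2; loses to Proposal Red, Measure 4 — 1 pairwise win.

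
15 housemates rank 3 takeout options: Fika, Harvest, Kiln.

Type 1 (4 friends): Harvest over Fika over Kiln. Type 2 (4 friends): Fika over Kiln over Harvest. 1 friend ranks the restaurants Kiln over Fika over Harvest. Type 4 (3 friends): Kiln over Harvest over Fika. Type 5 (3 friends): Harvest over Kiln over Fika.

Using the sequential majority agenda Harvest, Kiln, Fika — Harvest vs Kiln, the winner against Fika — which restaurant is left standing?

Round 1: Harvest vs Kiln — 7–8, Kiln advances.
Round 2: Kiln vs Fika — 7–8, Fika advances.
The agenda winner is Fika.

Fika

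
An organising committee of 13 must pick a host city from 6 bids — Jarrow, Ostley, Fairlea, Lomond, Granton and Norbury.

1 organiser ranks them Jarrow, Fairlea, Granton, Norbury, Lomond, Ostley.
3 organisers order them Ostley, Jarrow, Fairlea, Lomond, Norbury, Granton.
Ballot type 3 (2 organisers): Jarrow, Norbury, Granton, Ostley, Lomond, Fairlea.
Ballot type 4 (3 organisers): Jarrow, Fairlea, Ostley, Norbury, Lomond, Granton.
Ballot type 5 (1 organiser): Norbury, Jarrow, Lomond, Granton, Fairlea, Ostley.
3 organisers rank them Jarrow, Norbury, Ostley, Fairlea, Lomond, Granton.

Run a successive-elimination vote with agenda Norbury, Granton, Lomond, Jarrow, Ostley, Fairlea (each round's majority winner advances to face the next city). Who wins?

Jarrow

Round 1: Norbury vs Granton — 12–1, Norbury advances.
Round 2: Norbury vs Lomond — 10–3, Norbury advances.
Round 3: Norbury vs Jarrow — 1–12, Jarrow advances.
Round 4: Jarrow vs Ostley — 10–3, Jarrow advances.
Round 5: Jarrow vs Fairlea — 13–0, Jarrow advances.
Jarrow survives the agenda.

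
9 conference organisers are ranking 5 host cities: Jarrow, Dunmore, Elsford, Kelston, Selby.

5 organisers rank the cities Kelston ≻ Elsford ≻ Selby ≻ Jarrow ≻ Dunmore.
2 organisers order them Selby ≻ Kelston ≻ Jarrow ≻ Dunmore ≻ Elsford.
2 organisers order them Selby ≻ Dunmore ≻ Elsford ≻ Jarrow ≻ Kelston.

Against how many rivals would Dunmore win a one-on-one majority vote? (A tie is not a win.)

0

Dunmore against each rival (9 organisers):
Dunmore vs Jarrow: 2 for Dunmore, 7 for Jarrow — Jarrow by 7–2.
Dunmore vs Elsford: Elsford, 5–4.
Dunmore vs Kelston: Dunmore preferred on 2 ballots; Kelston wins 7–2.
Dunmore vs Selby: Selby wins 9–0.
Dunmore beats no one; loses to Jarrow, Elsford, Kelston, Selby — 0 pairwise wins.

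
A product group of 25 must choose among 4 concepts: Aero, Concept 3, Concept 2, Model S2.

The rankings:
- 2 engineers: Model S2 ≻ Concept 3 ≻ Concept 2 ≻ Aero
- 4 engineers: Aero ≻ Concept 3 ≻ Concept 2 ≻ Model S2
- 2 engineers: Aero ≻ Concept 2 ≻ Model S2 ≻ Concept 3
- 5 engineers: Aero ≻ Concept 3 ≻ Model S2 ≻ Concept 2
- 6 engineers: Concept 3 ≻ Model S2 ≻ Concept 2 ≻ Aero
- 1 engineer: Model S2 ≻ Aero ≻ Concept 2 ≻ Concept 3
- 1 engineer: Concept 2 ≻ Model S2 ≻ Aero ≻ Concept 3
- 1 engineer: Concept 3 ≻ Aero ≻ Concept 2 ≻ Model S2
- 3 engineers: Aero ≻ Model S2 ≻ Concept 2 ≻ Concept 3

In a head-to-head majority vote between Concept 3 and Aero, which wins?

Aero

Ballots ranking Concept 3 above Aero: 2 + 6 + 1 = 9.
Ballots ranking Aero above Concept 3: 25 − 9 = 16.
Aero wins the head-to-head 16–9.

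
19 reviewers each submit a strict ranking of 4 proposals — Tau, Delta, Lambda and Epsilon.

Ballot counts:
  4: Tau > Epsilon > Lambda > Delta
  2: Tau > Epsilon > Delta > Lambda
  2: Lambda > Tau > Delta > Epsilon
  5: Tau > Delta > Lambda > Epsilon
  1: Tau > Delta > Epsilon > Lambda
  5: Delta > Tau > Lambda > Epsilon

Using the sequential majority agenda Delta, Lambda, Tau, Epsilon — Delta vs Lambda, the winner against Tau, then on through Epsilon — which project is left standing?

Tau

Round 1: Delta vs Lambda — 13–6, Delta advances.
Round 2: Delta vs Tau — 5–14, Tau advances.
Round 3: Tau vs Epsilon — 19–0, Tau advances.
The agenda winner is Tau.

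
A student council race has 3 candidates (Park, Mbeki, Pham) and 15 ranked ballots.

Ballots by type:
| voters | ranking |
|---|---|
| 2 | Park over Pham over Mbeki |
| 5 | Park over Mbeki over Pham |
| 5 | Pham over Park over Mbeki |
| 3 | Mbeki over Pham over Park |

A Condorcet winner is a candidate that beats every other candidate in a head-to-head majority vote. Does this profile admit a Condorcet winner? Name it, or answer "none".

Check each pair by majority over 15 ballots:
Park vs Mbeki: 12 to 3, Park.
Park vs Pham: 7 to 8, Pham.
Mbeki vs Pham: 5+3 = 8 for Mbeki, 7 for Pham — Mbeki by 8–7.
Every candidate loses at least once (Park loses to Pham; Mbeki loses to Park; Pham loses to Mbeki). The majority relation contains the cycle Park → Mbeki → Pham → Park, so there is no Condorcet winner.

none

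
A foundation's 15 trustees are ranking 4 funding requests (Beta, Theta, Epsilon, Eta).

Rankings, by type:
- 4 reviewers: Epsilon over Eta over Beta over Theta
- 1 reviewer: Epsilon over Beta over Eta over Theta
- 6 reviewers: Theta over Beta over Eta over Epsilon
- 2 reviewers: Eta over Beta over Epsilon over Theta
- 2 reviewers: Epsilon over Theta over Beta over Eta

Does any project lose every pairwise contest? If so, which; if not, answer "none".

Head-to-head results (15 reviewers):
Beta–Theta: Theta 8–7.
Beta vs Epsilon: Beta wins 8–7.
Beta vs Eta: 9 to 6, Beta.
Theta–Epsilon: Epsilon 9–6.
Theta vs Eta: 8 to 7, Theta.
Epsilon–Eta: Eta 8–7.
Each project has at least one pairwise win (Beta beats Epsilon; Theta beats Beta; Epsilon beats Theta; Eta beats Epsilon) — no Condorcet loser.

none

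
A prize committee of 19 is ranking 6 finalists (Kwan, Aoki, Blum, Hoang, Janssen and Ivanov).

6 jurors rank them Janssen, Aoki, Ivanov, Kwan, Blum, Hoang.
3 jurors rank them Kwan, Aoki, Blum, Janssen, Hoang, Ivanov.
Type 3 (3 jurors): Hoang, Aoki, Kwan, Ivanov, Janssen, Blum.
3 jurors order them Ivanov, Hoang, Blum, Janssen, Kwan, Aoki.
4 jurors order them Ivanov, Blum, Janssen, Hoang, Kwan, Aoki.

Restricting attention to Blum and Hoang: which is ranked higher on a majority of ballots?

Blum

Ballots ranking Blum above Hoang: 6 + 3 + 4 = 13.
Ballots ranking Hoang above Blum: 19 − 13 = 6.
Blum wins the head-to-head 13–6.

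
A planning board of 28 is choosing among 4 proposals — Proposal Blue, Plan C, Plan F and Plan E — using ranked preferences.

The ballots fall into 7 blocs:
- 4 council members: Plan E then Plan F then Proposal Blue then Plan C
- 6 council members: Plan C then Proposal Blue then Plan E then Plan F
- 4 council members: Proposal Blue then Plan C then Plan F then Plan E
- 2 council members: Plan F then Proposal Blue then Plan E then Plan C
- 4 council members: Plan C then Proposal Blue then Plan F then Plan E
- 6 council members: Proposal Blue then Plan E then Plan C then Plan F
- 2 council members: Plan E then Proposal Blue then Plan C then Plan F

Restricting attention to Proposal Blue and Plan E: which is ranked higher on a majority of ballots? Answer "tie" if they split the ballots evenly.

Proposal Blue

Ballots ranking Proposal Blue above Plan E: 6 + 4 + 2 + 4 + 6 = 22.
Ballots ranking Plan E above Proposal Blue: 28 − 22 = 6.
Proposal Blue wins the head-to-head 22–6.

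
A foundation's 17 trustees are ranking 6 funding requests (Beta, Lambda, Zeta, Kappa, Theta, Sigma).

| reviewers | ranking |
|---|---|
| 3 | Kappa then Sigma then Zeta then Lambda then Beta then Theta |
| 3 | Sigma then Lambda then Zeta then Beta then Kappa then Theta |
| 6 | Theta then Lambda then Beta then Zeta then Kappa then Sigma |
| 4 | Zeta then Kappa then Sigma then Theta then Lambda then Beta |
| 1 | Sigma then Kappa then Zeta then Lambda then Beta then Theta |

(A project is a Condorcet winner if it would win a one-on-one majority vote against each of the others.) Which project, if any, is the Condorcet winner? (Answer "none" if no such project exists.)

none

Check each pair by majority over 17 ballots:
Beta vs Lambda: Lambda, 17–0.
Beta vs Zeta: Zeta, 11–6.
Beta–Kappa: Beta 9–8.
Beta vs Theta: Theta, 10–7.
Beta vs Sigma: Sigma wins 11–6.
Lambda vs Zeta: Lambda wins 9–8.
Lambda vs Kappa: Lambda, 9–8.
Lambda vs Theta: Theta wins 10–7.
Lambda vs Sigma: Sigma, 11–6.
Zeta vs Kappa: Zeta, 13–4.
Zeta vs Theta: Zeta wins 11–6.
Zeta vs Sigma: Zeta, 10–7.
Kappa vs Theta: Kappa, 11–6.
Kappa vs Sigma: Kappa wins 13–4.
Theta vs Sigma: Sigma, 11–6.
Every project loses at least once (Beta loses to Lambda; Lambda loses to Theta; Zeta loses to Lambda; Kappa loses to Beta; Theta loses to Zeta; Sigma loses to Zeta). The majority relation contains the cycle Beta beats Kappa beats Theta beats Beta, so there is no Condorcet winner.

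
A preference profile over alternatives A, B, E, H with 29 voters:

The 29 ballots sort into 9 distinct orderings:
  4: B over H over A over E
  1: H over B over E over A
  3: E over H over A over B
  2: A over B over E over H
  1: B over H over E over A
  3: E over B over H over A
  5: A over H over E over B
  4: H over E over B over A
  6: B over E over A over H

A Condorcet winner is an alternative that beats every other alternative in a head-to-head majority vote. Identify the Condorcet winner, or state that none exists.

Pairwise majorities:
A vs B: 3+2+5 = 10 for A, 19 for B — B by 19–10.
A vs E: 4+2+5 = 11 for A, 18 for E — E by 18–11.
A vs H: 13 to 16, H.
B vs E: 4+1+2+1+6 = 14 for B, 15 for E — E by 15–14.
B vs H: 4+2+1+3+6 = 16 for B, 13 for H — B by 16–13.
E vs H: 3+2+3+6 = 14 for E, 15 for H — H by 15–14.
No alternative is unbeaten: A loses to B; B loses to E; E loses to H; H loses to B. In particular B beats H beats E beats B is a majority cycle — no Condorcet winner exists.

none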